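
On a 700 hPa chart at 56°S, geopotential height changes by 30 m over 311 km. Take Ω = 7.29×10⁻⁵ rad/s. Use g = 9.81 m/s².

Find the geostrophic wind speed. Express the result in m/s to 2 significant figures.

Coriolis parameter at 56°S:
f = 2Ω sin φ = 2 × 7.29×10⁻⁵ × sin 56° = 1.21×10⁻⁴ s⁻¹
Height gradient: |∂Z/∂n| = 30 m / 311000 m = 9.65×10⁻⁵
On a pressure surface, geostrophic balance gives V_g = (g/f)|∂Z/∂n|:
V_g = 9.81 × 9.65×10⁻⁵ / 1.21×10⁻⁴ = 7.83 m/s

7.8 m/s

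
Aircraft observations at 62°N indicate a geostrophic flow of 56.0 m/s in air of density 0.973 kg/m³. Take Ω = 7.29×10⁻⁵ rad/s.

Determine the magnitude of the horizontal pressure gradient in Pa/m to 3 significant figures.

Coriolis parameter at 62°N:
f = 2Ω sin φ = 2 × 7.29×10⁻⁵ × sin 62° = 1.29×10⁻⁴ s⁻¹
Geostrophic balance rearranged: |∂P/∂n| = f ρ V_g
|∂P/∂n| = 1.29×10⁻⁴ × 0.973 × 56.0 = 7.01×10⁻³ Pa/m

7.01×10⁻³ Pa/m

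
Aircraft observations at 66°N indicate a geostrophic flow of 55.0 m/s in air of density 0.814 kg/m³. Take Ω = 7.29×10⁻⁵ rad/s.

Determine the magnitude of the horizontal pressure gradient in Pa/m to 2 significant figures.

Coriolis parameter at 66°N:
f = 2Ω sin φ = 2 × 7.29×10⁻⁵ × sin 66° = 1.33×10⁻⁴ s⁻¹
Geostrophic balance rearranged: |∂P/∂n| = f ρ V_g
|∂P/∂n| = 1.33×10⁻⁴ × 0.814 × 55.0 = 5.96×10⁻³ Pa/m

6.0×10⁻³ Pa/m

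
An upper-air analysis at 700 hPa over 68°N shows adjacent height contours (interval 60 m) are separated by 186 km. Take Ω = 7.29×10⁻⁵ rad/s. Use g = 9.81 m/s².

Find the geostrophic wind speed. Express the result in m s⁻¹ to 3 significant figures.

23.4 m s⁻¹

Coriolis parameter at 68°N:
f = 2Ω sin φ = 2 × 7.29×10⁻⁵ × sin 68° = 1.35×10⁻⁴ s⁻¹
Height gradient: |∂Z/∂n| = 60 m / 186000 m = 3.23×10⁻⁴
On a pressure surface, geostrophic balance gives V_g = (g/f)|∂Z/∂n|:
V_g = 9.81 × 3.23×10⁻⁴ / 1.35×10⁻⁴ = 23.4 m/s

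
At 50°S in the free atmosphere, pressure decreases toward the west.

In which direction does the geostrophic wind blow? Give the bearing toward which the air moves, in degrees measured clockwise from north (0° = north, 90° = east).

The pressure-gradient force points toward the west (bearing 270°).
Geostrophic balance: in the Southern Hemisphere the Coriolis force deflects motion to the left, so the geostrophic wind blows 90° to the left of the pressure-gradient force (low pressure on the right).
Rotating 270° by 90° counterclockwise gives 180° — the wind blows toward the south.

180°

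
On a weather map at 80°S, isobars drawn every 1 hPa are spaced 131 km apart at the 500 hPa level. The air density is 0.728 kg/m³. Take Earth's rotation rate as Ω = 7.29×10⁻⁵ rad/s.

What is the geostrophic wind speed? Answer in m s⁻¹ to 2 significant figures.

7.3 m s⁻¹

Coriolis parameter at 80°S:
f = 2Ω sin φ = 2 × 7.29×10⁻⁵ × sin 80° = 1.44×10⁻⁴ s⁻¹
Pressure gradient: |∂P/∂n| = 100 Pa / 131000 m = 7.63×10⁻⁴ Pa/m
Geostrophic balance (pressure-gradient force = Coriolis force):
V_g = (1/(fρ)) |∂P/∂n| = 7.63×10⁻⁴ / (1.44×10⁻⁴ × 0.728) = 7.30 m/s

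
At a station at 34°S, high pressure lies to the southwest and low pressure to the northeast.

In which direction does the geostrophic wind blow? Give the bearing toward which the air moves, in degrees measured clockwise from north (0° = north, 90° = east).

315°

The pressure-gradient force points toward the northeast (bearing 045°).
Geostrophic balance: in the Southern Hemisphere the Coriolis force deflects motion to the left, so the geostrophic wind blows 90° to the left of the pressure-gradient force (low pressure on the right).
Rotating 045° by 90° counterclockwise gives 315° — the wind blows toward the northwest.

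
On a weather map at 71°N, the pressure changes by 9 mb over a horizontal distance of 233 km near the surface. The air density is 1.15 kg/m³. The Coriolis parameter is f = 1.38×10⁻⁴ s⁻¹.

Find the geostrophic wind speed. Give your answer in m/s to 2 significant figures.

24 m/s

Pressure gradient: |∂P/∂n| = 900 Pa / 233000 m = 3.86×10⁻³ Pa/m
Geostrophic balance (pressure-gradient force = Coriolis force):
V_g = (1/(fρ)) |∂P/∂n| = 3.86×10⁻³ / (1.38×10⁻⁴ × 1.15) = 24.3 m/s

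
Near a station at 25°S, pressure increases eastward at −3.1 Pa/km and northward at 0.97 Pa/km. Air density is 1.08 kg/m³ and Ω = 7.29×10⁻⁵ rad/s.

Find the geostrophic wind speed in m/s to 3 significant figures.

Coriolis parameter at 25°S:
f = 2Ω sin φ = 2 × 7.29×10⁻⁵ × sin 25° = 6.16×10⁻⁵ s⁻¹
In the Southern Hemisphere f is negative: f = −6.16×10⁻⁵ s⁻¹.
Component geostrophic relations (x east, y north):
u_g = −(1/(fρ)) ∂P/∂y,  v_g = (1/(fρ)) ∂P/∂x
u_g = −(0.97×10⁻³)/(−6.16×10⁻⁵ × 1.08) = 14.6 m/s;  v_g = (−3.1×10⁻³)/(−6.16×10⁻⁵ × 1.08) = 46.6 m/s
|V_g| = √(u_g² + v_g²) = 48.8 m/s

48.8 m/s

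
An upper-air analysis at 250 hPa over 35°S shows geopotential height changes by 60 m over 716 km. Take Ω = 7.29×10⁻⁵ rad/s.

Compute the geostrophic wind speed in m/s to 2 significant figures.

Coriolis parameter at 35°S:
f = 2Ω sin φ = 2 × 7.29×10⁻⁵ × sin 35° = 8.36×10⁻⁵ s⁻¹
Height gradient: |∂Z/∂n| = 60 m / 716000 m = 8.38×10⁻⁵
On a pressure surface, geostrophic balance gives V_g = (g/f)|∂Z/∂n|:
V_g = 9.81 × 8.38×10⁻⁵ / 8.36×10⁻⁵ = 9.83 m/s

9.8 m/s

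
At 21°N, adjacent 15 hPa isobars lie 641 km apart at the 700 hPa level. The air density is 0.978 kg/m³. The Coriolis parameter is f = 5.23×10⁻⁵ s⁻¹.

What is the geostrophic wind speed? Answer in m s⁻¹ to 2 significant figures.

Pressure gradient: |∂P/∂n| = 1500 Pa / 641000 m = 2.34×10⁻³ Pa/m
Geostrophic balance (pressure-gradient force = Coriolis force):
V_g = (1/(fρ)) |∂P/∂n| = 2.34×10⁻³ / (5.23×10⁻⁵ × 0.978) = 45.8 m/s

46 m s⁻¹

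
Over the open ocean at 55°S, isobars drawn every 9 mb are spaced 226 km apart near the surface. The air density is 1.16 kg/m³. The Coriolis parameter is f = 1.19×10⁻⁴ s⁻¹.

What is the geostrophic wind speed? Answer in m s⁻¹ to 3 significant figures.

28.8 m s⁻¹

Pressure gradient: |∂P/∂n| = 900 Pa / 226000 m = 3.98×10⁻³ Pa/m
Geostrophic balance (pressure-gradient force = Coriolis force):
V_g = (1/(fρ)) |∂P/∂n| = 3.98×10⁻³ / (1.19×10⁻⁴ × 1.16) = 28.8 m/s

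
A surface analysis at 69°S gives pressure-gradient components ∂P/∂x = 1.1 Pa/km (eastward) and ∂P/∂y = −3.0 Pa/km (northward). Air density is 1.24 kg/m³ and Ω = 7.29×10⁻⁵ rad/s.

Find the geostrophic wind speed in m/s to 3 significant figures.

18.9 m/s

Coriolis parameter at 69°S:
f = 2Ω sin φ = 2 × 7.29×10⁻⁵ × sin 69° = 1.36×10⁻⁴ s⁻¹
In the Southern Hemisphere f is negative: f = −1.36×10⁻⁴ s⁻¹.
Component geostrophic relations (x east, y north):
u_g = −(1/(fρ)) ∂P/∂y,  v_g = (1/(fρ)) ∂P/∂x
u_g = −(−3.0×10⁻³)/(−1.36×10⁻⁴ × 1.24) = −17.8 m/s;  v_g = (1.1×10⁻³)/(−1.36×10⁻⁴ × 1.24) = −6.52 m/s
|V_g| = √(u_g² + v_g²) = 18.9 m/s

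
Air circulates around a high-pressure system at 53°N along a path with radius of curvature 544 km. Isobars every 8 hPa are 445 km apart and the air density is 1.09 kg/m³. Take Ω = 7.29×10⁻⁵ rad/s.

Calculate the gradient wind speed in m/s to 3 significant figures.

21.4 m/s

Coriolis parameter at 53°N:
f = 2Ω sin φ = 2 × 7.29×10⁻⁵ × sin 53° = 1.16×10⁻⁴ s⁻¹
Pressure gradient: |∂P/∂n| = 800 Pa / 445000 m = 1.80×10⁻³ Pa/m
Geostrophic speed: V_g = |∂P/∂n|/(fρ) = 1.80×10⁻³/(1.16×10⁻⁴ × 1.09) = 14.2 m/s
Around a high, pressure-gradient force acts outward with centrifugal, so Coriolis balances both:
fV = (1/ρ)|∂P/∂n| + V²/R  →  V² − fR·V + fR·V_g = 0
With fR = 1.16×10⁻⁴ × 544×10³ m = 63.3 m/s:
V = [fR − √((fR)² − 4 fR V_g)]/2 = [63.3 − √(63.3² − 4×63.3×14.2)]/2 = 21.4 m/s
Supergeostrophic (V > V_g = 14.2 m/s), as expected around a high.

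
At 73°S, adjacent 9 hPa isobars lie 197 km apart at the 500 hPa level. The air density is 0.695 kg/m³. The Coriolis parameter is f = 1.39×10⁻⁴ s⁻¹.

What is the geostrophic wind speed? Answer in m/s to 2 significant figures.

47 m/s

Pressure gradient: |∂P/∂n| = 900 Pa / 197000 m = 4.57×10⁻³ Pa/m
Geostrophic balance (pressure-gradient force = Coriolis force):
V_g = (1/(fρ)) |∂P/∂n| = 4.57×10⁻³ / (1.39×10⁻⁴ × 0.695) = 47.3 m/s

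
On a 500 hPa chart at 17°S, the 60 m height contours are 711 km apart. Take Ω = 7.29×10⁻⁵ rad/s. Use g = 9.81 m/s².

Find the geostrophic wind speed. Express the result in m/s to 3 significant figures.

19.4 m/s

Coriolis parameter at 17°S:
f = 2Ω sin φ = 2 × 7.29×10⁻⁵ × sin 17° = 4.26×10⁻⁵ s⁻¹
Height gradient: |∂Z/∂n| = 60 m / 711000 m = 8.44×10⁻⁵
On a pressure surface, geostrophic balance gives V_g = (g/f)|∂Z/∂n|:
V_g = 9.81 × 8.44×10⁻⁵ / 4.26×10⁻⁵ = 19.4 m/s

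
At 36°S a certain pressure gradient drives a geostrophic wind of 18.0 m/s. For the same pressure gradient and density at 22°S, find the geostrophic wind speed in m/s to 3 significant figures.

With the same pressure gradient and density, V_g ∝ 1/f ∝ 1/sin φ.
V₂ = V₁ · sin φ₁ / sin φ₂ = 18.0 × sin 36° / sin 22°
V₂ = 18.0 × 0.5878/0.3746 = 28.2 m/s

28.2 m/s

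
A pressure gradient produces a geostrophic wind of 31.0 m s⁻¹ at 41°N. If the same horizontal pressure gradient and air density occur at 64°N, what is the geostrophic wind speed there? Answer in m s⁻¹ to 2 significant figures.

23 m s⁻¹

With the same pressure gradient and density, V_g ∝ 1/f ∝ 1/sin φ.
V₂ = V₁ · sin φ₁ / sin φ₂ = 31.0 × sin 41° / sin 64°
V₂ = 31.0 × 0.6561/0.8988 = 23 m s⁻¹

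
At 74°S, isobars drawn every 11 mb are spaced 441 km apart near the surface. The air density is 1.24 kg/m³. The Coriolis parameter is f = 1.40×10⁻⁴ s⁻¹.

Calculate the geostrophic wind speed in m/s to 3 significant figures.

14.4 m/s

Pressure gradient: |∂P/∂n| = 1100 Pa / 441000 m = 2.49×10⁻³ Pa/m
Geostrophic balance (pressure-gradient force = Coriolis force):
V_g = (1/(fρ)) |∂P/∂n| = 2.49×10⁻³ / (1.40×10⁻⁴ × 1.24) = 14.4 m/s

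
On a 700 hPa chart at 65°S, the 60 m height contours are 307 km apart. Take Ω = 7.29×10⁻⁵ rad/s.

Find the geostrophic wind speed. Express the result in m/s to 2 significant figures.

Coriolis parameter at 65°S:
f = 2Ω sin φ = 2 × 7.29×10⁻⁵ × sin 65° = 1.32×10⁻⁴ s⁻¹
Height gradient: |∂Z/∂n| = 60 m / 307000 m = 1.95×10⁻⁴
On a pressure surface, geostrophic balance gives V_g = (g/f)|∂Z/∂n|:
V_g = 9.81 × 1.95×10⁻⁴ / 1.32×10⁻⁴ = 14.5 m/s

15 m/s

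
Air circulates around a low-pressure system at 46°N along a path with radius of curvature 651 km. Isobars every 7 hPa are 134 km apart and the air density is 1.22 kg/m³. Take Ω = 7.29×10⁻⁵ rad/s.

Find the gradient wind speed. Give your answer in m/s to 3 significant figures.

28.7 m/s

Coriolis parameter at 46°N:
f = 2Ω sin φ = 2 × 7.29×10⁻⁵ × sin 46° = 1.05×10⁻⁴ s⁻¹
Pressure gradient: |∂P/∂n| = 700 Pa / 134000 m = 5.22×10⁻³ Pa/m
Geostrophic speed: V_g = |∂P/∂n|/(fρ) = 5.22×10⁻³/(1.05×10⁻⁴ × 1.22) = 40.8 m/s
Around a low, centrifugal force acts outward with Coriolis, so pressure-gradient force balances both:
(1/ρ)|∂P/∂n| = fV + V²/R  →  V² + fR·V − fR·V_g = 0
With fR = 1.05×10⁻⁴ × 651×10³ m = 68.3 m/s:
V = [−fR + √((fR)² + 4 fR V_g)]/2 = [−68.3 + √(68.3² + 4×68.3×40.8)]/2 = 28.7 m/s
Subgeostrophic (V < V_g = 40.8 m/s), as expected around a low.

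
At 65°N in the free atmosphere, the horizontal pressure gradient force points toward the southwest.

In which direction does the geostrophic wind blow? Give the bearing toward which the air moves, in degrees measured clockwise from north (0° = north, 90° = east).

315°

The pressure-gradient force points toward the southwest (bearing 225°).
Geostrophic balance: in the Northern Hemisphere the Coriolis force deflects motion to the right, so the geostrophic wind blows 90° to the right of the pressure-gradient force (low pressure on the left).
Rotating 225° by 90° clockwise gives 315° — the wind blows toward the northwest.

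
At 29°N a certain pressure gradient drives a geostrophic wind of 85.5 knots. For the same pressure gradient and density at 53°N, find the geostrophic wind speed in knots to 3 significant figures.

51.9 knots

With the same pressure gradient and density, V_g ∝ 1/f ∝ 1/sin φ.
V₂ = V₁ · sin φ₁ / sin φ₂ = 85.5 × sin 29° / sin 53°
V₂ = 85.5 × 0.4848/0.7986 = 51.9 knots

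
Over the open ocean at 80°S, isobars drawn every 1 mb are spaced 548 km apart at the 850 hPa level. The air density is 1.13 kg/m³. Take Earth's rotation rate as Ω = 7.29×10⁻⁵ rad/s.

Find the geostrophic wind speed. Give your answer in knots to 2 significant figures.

2.2 knots

Coriolis parameter at 80°S:
f = 2Ω sin φ = 2 × 7.29×10⁻⁵ × sin 80° = 1.44×10⁻⁴ s⁻¹
Pressure gradient: |∂P/∂n| = 100 Pa / 548000 m = 1.82×10⁻⁴ Pa/m
Geostrophic balance (pressure-gradient force = Coriolis force):
V_g = (1/(fρ)) |∂P/∂n| = 1.82×10⁻⁴ / (1.44×10⁻⁴ × 1.13) = 1.12 m/s
Converting: 1.12 m/s × 1.944 = 2.2 knots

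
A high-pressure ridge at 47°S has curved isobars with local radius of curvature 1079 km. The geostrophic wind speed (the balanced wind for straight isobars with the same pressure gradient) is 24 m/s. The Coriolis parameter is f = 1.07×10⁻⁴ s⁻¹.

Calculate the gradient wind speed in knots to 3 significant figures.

Around a high, pressure-gradient force acts outward with centrifugal, so Coriolis balances both:
fV = (1/ρ)|∂P/∂n| + V²/R  →  V² − fR·V + fR·V_g = 0
With fR = 1.07×10⁻⁴ × 1079×10³ m = 115 m/s:
V = [fR − √((fR)² − 4 fR V_g)]/2 = [115 − √(115² − 4×115×24)]/2 = 34 m/s
Supergeostrophic (V > V_g = 24 m/s), as expected around a high.
Converting: 34 m/s × 1.944 = 66.2 knots

66.2 knots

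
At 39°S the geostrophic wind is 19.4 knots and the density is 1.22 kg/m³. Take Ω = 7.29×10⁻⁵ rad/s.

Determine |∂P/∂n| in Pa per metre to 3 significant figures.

Coriolis parameter at 39°S:
f = 2Ω sin φ = 2 × 7.29×10⁻⁵ × sin 39° = 9.18×10⁻⁵ s⁻¹
Wind speed in SI: 19.4 knots = 9.98 m/s
Geostrophic balance rearranged: |∂P/∂n| = f ρ V_g
|∂P/∂n| = 9.18×10⁻⁵ × 1.22 × 9.98 = 1.12×10⁻³ Pa/m

1.12×10⁻³ Pa/m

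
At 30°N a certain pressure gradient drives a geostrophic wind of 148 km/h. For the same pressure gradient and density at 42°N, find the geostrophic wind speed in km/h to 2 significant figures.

With the same pressure gradient and density, V_g ∝ 1/f ∝ 1/sin φ.
V₂ = V₁ · sin φ₁ / sin φ₂ = 148 × sin 30° / sin 42°
V₂ = 148 × 0.5000/0.6691 = 110 km/h

110 km/h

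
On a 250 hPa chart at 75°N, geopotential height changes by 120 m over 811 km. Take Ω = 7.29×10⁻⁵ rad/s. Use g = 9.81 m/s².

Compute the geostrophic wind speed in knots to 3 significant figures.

Coriolis parameter at 75°N:
f = 2Ω sin φ = 2 × 7.29×10⁻⁵ × sin 75° = 1.41×10⁻⁴ s⁻¹
Height gradient: |∂Z/∂n| = 120 m / 811000 m = 1.48×10⁻⁴
On a pressure surface, geostrophic balance gives V_g = (g/f)|∂Z/∂n|:
V_g = 9.81 × 1.48×10⁻⁴ / 1.41×10⁻⁴ = 10.3 m/s
Converting: 10.3 m/s × 1.944 = 20.0 knots

20.0 knots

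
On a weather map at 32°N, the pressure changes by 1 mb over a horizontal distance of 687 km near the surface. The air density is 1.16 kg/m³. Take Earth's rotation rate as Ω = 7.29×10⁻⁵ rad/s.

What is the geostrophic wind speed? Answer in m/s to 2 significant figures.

1.6 m/s

Coriolis parameter at 32°N:
f = 2Ω sin φ = 2 × 7.29×10⁻⁵ × sin 32° = 7.73×10⁻⁵ s⁻¹
Pressure gradient: |∂P/∂n| = 100 Pa / 687000 m = 1.46×10⁻⁴ Pa/m
Geostrophic balance (pressure-gradient force = Coriolis force):
V_g = (1/(fρ)) |∂P/∂n| = 1.46×10⁻⁴ / (7.73×10⁻⁵ × 1.16) = 1.62 m/s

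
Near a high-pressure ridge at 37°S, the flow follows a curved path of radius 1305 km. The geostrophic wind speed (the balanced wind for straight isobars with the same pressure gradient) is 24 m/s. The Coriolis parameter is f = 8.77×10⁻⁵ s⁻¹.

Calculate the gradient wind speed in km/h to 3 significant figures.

123 km/h

Around a high, pressure-gradient force acts outward with centrifugal, so Coriolis balances both:
fV = (1/ρ)|∂P/∂n| + V²/R  →  V² − fR·V + fR·V_g = 0
With fR = 8.77×10⁻⁵ × 1305×10³ m = 114 m/s:
V = [fR − √((fR)² − 4 fR V_g)]/2 = [114 − √(114² − 4×114×24)]/2 = 34.2 m/s
Supergeostrophic (V > V_g = 24 m/s), as expected around a high.
Converting: 34.2 m/s × 3.6 = 123 km/h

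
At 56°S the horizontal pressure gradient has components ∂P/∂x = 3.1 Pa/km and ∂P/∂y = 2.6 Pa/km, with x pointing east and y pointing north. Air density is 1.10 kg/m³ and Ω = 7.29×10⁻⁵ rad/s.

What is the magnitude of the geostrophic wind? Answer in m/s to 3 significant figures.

Coriolis parameter at 56°S:
f = 2Ω sin φ = 2 × 7.29×10⁻⁵ × sin 56° = 1.21×10⁻⁴ s⁻¹
In the Southern Hemisphere f is negative: f = −1.21×10⁻⁴ s⁻¹.
Component geostrophic relations (x east, y north):
u_g = −(1/(fρ)) ∂P/∂y,  v_g = (1/(fρ)) ∂P/∂x
u_g = −(2.6×10⁻³)/(−1.21×10⁻⁴ × 1.10) = 19.6 m/s;  v_g = (3.1×10⁻³)/(−1.21×10⁻⁴ × 1.10) = −23.3 m/s
|V_g| = √(u_g² + v_g²) = 30.4 m/s

30.4 m/s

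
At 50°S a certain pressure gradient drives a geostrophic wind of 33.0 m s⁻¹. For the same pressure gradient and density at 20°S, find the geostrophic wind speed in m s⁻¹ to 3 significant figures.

With the same pressure gradient and density, V_g ∝ 1/f ∝ 1/sin φ.
V₂ = V₁ · sin φ₁ / sin φ₂ = 33.0 × sin 50° / sin 20°
V₂ = 33.0 × 0.7660/0.3420 = 73.9 m s⁻¹

73.9 m s⁻¹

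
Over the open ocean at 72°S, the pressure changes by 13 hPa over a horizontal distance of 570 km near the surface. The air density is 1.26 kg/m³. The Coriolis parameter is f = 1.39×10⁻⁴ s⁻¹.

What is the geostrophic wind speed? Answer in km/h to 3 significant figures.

46.9 km/h

Pressure gradient: |∂P/∂n| = 1300 Pa / 570000 m = 2.28×10⁻³ Pa/m
Geostrophic balance (pressure-gradient force = Coriolis force):
V_g = (1/(fρ)) |∂P/∂n| = 2.28×10⁻³ / (1.39×10⁻⁴ × 1.26) = 13.0 m/s
Converting: 13.0 m/s × 3.6 = 46.9 km/h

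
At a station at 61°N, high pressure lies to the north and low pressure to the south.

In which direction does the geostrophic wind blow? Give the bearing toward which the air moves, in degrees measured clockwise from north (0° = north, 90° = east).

270°

The pressure-gradient force points toward the south (bearing 180°).
Geostrophic balance: in the Northern Hemisphere the Coriolis force deflects motion to the right, so the geostrophic wind blows 90° to the right of the pressure-gradient force (low pressure on the left).
Rotating 180° by 90° clockwise gives 270° — the wind blows toward the west.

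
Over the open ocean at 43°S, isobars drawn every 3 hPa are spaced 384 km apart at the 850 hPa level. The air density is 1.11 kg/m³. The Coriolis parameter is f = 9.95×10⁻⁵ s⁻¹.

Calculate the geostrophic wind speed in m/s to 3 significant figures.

7.07 m/s

Pressure gradient: |∂P/∂n| = 300 Pa / 384000 m = 7.81×10⁻⁴ Pa/m
Geostrophic balance (pressure-gradient force = Coriolis force):
V_g = (1/(fρ)) |∂P/∂n| = 7.81×10⁻⁴ / (9.95×10⁻⁵ × 1.11) = 7.07 m/s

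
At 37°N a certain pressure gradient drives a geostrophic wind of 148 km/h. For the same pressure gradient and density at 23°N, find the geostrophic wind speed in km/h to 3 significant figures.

With the same pressure gradient and density, V_g ∝ 1/f ∝ 1/sin φ.
V₂ = V₁ · sin φ₁ / sin φ₂ = 148 × sin 37° / sin 23°
V₂ = 148 × 0.6018/0.3907 = 228 km/h

228 km/h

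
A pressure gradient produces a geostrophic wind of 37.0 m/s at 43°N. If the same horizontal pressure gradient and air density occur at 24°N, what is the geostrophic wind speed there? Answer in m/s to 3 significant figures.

62.0 m/s

With the same pressure gradient and density, V_g ∝ 1/f ∝ 1/sin φ.
V₂ = V₁ · sin φ₁ / sin φ₂ = 37.0 × sin 43° / sin 24°
V₂ = 37.0 × 0.6820/0.4067 = 62.0 m/s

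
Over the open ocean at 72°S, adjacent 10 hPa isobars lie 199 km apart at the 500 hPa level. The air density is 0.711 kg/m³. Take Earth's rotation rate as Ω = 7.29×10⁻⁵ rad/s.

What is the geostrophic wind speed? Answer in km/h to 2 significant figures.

Coriolis parameter at 72°S:
f = 2Ω sin φ = 2 × 7.29×10⁻⁵ × sin 72° = 1.39×10⁻⁴ s⁻¹
Pressure gradient: |∂P/∂n| = 1000 Pa / 199000 m = 5.03×10⁻³ Pa/m
Geostrophic balance (pressure-gradient force = Coriolis force):
V_g = (1/(fρ)) |∂P/∂n| = 5.03×10⁻³ / (1.39×10⁻⁴ × 0.711) = 51.0 m/s
Converting: 51.0 m/s × 3.6 = 180 km/h

180 km/h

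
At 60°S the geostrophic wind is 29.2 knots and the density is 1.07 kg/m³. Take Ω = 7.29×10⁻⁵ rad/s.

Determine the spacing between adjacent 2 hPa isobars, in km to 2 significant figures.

Coriolis parameter at 60°S:
f = 2Ω sin φ = 2 × 7.29×10⁻⁵ × sin 60° = 1.26×10⁻⁴ s⁻¹
Wind speed in SI: 29.2 knots = 15.0 m/s
Geostrophic balance rearranged: |∂P/∂n| = f ρ V_g
|∂P/∂n| = 1.26×10⁻⁴ × 1.07 × 15.0 = 2.03×10⁻³ Pa/m
Isobar spacing: Δn = ΔP/|∂P/∂n| = 200 Pa / 2.03×10⁻³ Pa/m = 98546 m ≈ 99 km

99 km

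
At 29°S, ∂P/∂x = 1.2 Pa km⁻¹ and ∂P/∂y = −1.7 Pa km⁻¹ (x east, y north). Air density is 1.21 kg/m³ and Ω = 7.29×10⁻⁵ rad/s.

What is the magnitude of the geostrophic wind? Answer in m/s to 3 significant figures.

24.3 m/s

Coriolis parameter at 29°S:
f = 2Ω sin φ = 2 × 7.29×10⁻⁵ × sin 29° = 7.07×10⁻⁵ s⁻¹
In the Southern Hemisphere f is negative: f = −7.07×10⁻⁵ s⁻¹.
Component geostrophic relations (x east, y north):
u_g = −(1/(fρ)) ∂P/∂y,  v_g = (1/(fρ)) ∂P/∂x
u_g = −(−1.7×10⁻³)/(−7.07×10⁻⁵ × 1.21) = −19.9 m/s;  v_g = (1.2×10⁻³)/(−7.07×10⁻⁵ × 1.21) = −14.0 m/s
|V_g| = √(u_g² + v_g²) = 24.3 m/s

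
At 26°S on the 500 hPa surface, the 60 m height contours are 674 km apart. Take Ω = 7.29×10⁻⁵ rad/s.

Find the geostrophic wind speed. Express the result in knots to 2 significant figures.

Coriolis parameter at 26°S:
f = 2Ω sin φ = 2 × 7.29×10⁻⁵ × sin 26° = 6.39×10⁻⁵ s⁻¹
Height gradient: |∂Z/∂n| = 60 m / 674000 m = 8.90×10⁻⁵
On a pressure surface, geostrophic balance gives V_g = (g/f)|∂Z/∂n|:
V_g = 9.81 × 8.90×10⁻⁵ / 6.39×10⁻⁵ = 13.7 m/s
Converting: 13.7 m/s × 1.944 = 27 knots

27 knots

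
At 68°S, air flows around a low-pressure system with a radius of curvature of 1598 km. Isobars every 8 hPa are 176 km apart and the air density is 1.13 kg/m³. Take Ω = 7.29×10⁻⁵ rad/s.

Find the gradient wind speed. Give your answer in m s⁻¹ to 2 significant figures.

27 m s⁻¹

Coriolis parameter at 68°S:
f = 2Ω sin φ = 2 × 7.29×10⁻⁵ × sin 68° = 1.35×10⁻⁴ s⁻¹
Pressure gradient: |∂P/∂n| = 800 Pa / 176000 m = 4.55×10⁻³ Pa/m
Geostrophic speed: V_g = |∂P/∂n|/(fρ) = 4.55×10⁻³/(1.35×10⁻⁴ × 1.13) = 29.8 m/s
Around a low, centrifugal force acts outward with Coriolis, so pressure-gradient force balances both:
(1/ρ)|∂P/∂n| = fV + V²/R  →  V² + fR·V − fR·V_g = 0
With fR = 1.35×10⁻⁴ × 1598×10³ m = 216 m/s:
V = [−fR + √((fR)² + 4 fR V_g)]/2 = [−216 + √(216² + 4×216×29.8)]/2 = 26.5 m/s
Subgeostrophic (V < V_g = 29.8 m/s), as expected around a low.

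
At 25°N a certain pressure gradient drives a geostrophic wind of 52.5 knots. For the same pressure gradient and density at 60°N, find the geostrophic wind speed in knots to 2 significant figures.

26 knots

With the same pressure gradient and density, V_g ∝ 1/f ∝ 1/sin φ.
V₂ = V₁ · sin φ₁ / sin φ₂ = 52.5 × sin 25° / sin 60°
V₂ = 52.5 × 0.4226/0.8660 = 26 knots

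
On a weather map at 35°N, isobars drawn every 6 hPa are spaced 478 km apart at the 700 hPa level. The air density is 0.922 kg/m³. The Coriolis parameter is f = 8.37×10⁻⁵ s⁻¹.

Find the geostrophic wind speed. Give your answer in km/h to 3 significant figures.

Pressure gradient: |∂P/∂n| = 600 Pa / 478000 m = 1.26×10⁻³ Pa/m
Geostrophic balance (pressure-gradient force = Coriolis force):
V_g = (1/(fρ)) |∂P/∂n| = 1.26×10⁻³ / (8.37×10⁻⁵ × 0.922) = 16.3 m/s
Converting: 16.3 m/s × 3.6 = 58.6 km/h

58.6 km/h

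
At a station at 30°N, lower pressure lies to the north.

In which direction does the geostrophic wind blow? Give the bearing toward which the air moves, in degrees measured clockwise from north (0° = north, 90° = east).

090°

The pressure-gradient force points toward the north (bearing 000°).
Geostrophic balance: in the Northern Hemisphere the Coriolis force deflects motion to the right, so the geostrophic wind blows 90° to the right of the pressure-gradient force (low pressure on the left).
Rotating 000° by 90° clockwise gives 090° — the wind blows toward the east.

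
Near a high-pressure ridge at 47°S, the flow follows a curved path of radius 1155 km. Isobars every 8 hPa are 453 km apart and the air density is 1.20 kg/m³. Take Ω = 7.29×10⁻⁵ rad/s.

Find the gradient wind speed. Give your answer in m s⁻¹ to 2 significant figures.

16 m s⁻¹

Coriolis parameter at 47°S:
f = 2Ω sin φ = 2 × 7.29×10⁻⁵ × sin 47° = 1.07×10⁻⁴ s⁻¹
Pressure gradient: |∂P/∂n| = 800 Pa / 453000 m = 1.77×10⁻³ Pa/m
Geostrophic speed: V_g = |∂P/∂n|/(fρ) = 1.77×10⁻³/(1.07×10⁻⁴ × 1.20) = 13.8 m/s
Around a high, pressure-gradient force acts outward with centrifugal, so Coriolis balances both:
fV = (1/ρ)|∂P/∂n| + V²/R  →  V² − fR·V + fR·V_g = 0
With fR = 1.07×10⁻⁴ × 1155×10³ m = 123 m/s:
V = [fR − √((fR)² − 4 fR V_g)]/2 = [123 − √(123² − 4×123×13.8)]/2 = 15.8 m/s
Supergeostrophic (V > V_g = 13.8 m/s), as expected around a high.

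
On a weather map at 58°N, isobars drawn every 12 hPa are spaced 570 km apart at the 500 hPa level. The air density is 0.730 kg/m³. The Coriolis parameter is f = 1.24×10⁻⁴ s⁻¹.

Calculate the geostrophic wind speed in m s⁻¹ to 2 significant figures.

Pressure gradient: |∂P/∂n| = 1200 Pa / 570000 m = 2.11×10⁻³ Pa/m
Geostrophic balance (pressure-gradient force = Coriolis force):
V_g = (1/(fρ)) |∂P/∂n| = 2.11×10⁻³ / (1.24×10⁻⁴ × 0.730) = 23.3 m/s

23 m s⁻¹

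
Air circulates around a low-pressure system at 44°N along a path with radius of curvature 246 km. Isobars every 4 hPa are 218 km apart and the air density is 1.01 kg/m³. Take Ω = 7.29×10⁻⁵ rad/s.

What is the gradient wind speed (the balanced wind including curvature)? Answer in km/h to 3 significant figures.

Coriolis parameter at 44°N:
f = 2Ω sin φ = 2 × 7.29×10⁻⁵ × sin 44° = 1.01×10⁻⁴ s⁻¹
Pressure gradient: |∂P/∂n| = 400 Pa / 218000 m = 1.83×10⁻³ Pa/m
Geostrophic speed: V_g = |∂P/∂n|/(fρ) = 1.83×10⁻³/(1.01×10⁻⁴ × 1.01) = 17.9 m/s
Around a low, centrifugal force acts outward with Coriolis, so pressure-gradient force balances both:
(1/ρ)|∂P/∂n| = fV + V²/R  →  V² + fR·V − fR·V_g = 0
With fR = 1.01×10⁻⁴ × 246×10³ m = 24.9 m/s:
V = [−fR + √((fR)² + 4 fR V_g)]/2 = [−24.9 + √(24.9² + 4×24.9×17.9)]/2 = 12.1 m/s
Subgeostrophic (V < V_g = 17.9 m/s), as expected around a low.
Converting: 12.1 m/s × 3.6 = 43.5 km/h

43.5 km/h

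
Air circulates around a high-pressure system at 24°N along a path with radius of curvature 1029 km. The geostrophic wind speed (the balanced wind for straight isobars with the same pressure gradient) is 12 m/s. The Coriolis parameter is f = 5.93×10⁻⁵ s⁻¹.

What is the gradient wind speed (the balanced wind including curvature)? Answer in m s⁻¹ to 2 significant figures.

16 m s⁻¹

Around a high, pressure-gradient force acts outward with centrifugal, so Coriolis balances both:
fV = (1/ρ)|∂P/∂n| + V²/R  →  V² − fR·V + fR·V_g = 0
With fR = 5.93×10⁻⁵ × 1029×10³ m = 61.0 m/s:
V = [fR − √((fR)² − 4 fR V_g)]/2 = [61.0 − √(61.0² − 4×61.0×12)]/2 = 16.4 m/s
Supergeostrophic (V > V_g = 12 m/s), as expected around a high.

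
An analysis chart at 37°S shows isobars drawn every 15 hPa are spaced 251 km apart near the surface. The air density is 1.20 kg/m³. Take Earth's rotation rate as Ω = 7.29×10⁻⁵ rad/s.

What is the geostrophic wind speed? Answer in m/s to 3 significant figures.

56.8 m/s

Coriolis parameter at 37°S:
f = 2Ω sin φ = 2 × 7.29×10⁻⁵ × sin 37° = 8.77×10⁻⁵ s⁻¹
Pressure gradient: |∂P/∂n| = 1500 Pa / 251000 m = 5.98×10⁻³ Pa/m
Geostrophic balance (pressure-gradient force = Coriolis force):
V_g = (1/(fρ)) |∂P/∂n| = 5.98×10⁻³ / (8.77×10⁻⁵ × 1.20) = 56.8 m/s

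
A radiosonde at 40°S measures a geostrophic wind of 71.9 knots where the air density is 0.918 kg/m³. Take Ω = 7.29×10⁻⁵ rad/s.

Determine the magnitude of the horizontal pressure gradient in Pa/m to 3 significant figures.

3.18×10⁻³ Pa/m

Coriolis parameter at 40°S:
f = 2Ω sin φ = 2 × 7.29×10⁻⁵ × sin 40° = 9.37×10⁻⁵ s⁻¹
Wind speed in SI: 71.9 knots = 37.0 m/s
Geostrophic balance rearranged: |∂P/∂n| = f ρ V_g
|∂P/∂n| = 9.37×10⁻⁵ × 0.918 × 37.0 = 3.18×10⁻³ Pa/m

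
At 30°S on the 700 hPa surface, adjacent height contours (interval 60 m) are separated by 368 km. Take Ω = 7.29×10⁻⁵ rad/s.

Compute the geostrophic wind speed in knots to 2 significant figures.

Coriolis parameter at 30°S:
f = 2Ω sin φ = 2 × 7.29×10⁻⁵ × sin 30° = 7.29×10⁻⁵ s⁻¹
Height gradient: |∂Z/∂n| = 60 m / 368000 m = 1.63×10⁻⁴
On a pressure surface, geostrophic balance gives V_g = (g/f)|∂Z/∂n|:
V_g = 9.81 × 1.63×10⁻⁴ / 7.29×10⁻⁵ = 21.9 m/s
Converting: 21.9 m/s × 1.944 = 43 knots

43 knots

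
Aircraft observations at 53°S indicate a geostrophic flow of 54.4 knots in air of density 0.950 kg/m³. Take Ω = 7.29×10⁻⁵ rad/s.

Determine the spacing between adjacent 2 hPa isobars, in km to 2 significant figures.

Coriolis parameter at 53°S:
f = 2Ω sin φ = 2 × 7.29×10⁻⁵ × sin 53° = 1.16×10⁻⁴ s⁻¹
Wind speed in SI: 54.4 knots = 28.0 m/s
Geostrophic balance rearranged: |∂P/∂n| = f ρ V_g
|∂P/∂n| = 1.16×10⁻⁴ × 0.950 × 28.0 = 3.10×10⁻³ Pa/m
Isobar spacing: Δn = ΔP/|∂P/∂n| = 200 Pa / 3.10×10⁻³ Pa/m = 64605 m ≈ 65 km

65 km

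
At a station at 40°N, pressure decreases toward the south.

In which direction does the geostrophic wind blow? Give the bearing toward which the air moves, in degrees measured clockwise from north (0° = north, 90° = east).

270°

The pressure-gradient force points toward the south (bearing 180°).
Geostrophic balance: in the Northern Hemisphere the Coriolis force deflects motion to the right, so the geostrophic wind blows 90° to the right of the pressure-gradient force (low pressure on the left).
Rotating 180° by 90° clockwise gives 270° — the wind blows toward the west.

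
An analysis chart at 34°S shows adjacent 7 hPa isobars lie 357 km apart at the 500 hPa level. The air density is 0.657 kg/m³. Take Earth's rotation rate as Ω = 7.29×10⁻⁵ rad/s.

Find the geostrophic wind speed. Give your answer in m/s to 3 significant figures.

36.6 m/s

Coriolis parameter at 34°S:
f = 2Ω sin φ = 2 × 7.29×10⁻⁵ × sin 34° = 8.15×10⁻⁵ s⁻¹
Pressure gradient: |∂P/∂n| = 700 Pa / 357000 m = 1.96×10⁻³ Pa/m
Geostrophic balance (pressure-gradient force = Coriolis force):
V_g = (1/(fρ)) |∂P/∂n| = 1.96×10⁻³ / (8.15×10⁻⁵ × 0.657) = 36.6 m/s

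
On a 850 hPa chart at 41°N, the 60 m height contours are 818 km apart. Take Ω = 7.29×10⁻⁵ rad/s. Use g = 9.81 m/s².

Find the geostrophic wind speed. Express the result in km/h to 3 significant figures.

Coriolis parameter at 41°N:
f = 2Ω sin φ = 2 × 7.29×10⁻⁵ × sin 41° = 9.57×10⁻⁵ s⁻¹
Height gradient: |∂Z/∂n| = 60 m / 818000 m = 7.33×10⁻⁵
On a pressure surface, geostrophic balance gives V_g = (g/f)|∂Z/∂n|:
V_g = 9.81 × 7.33×10⁻⁵ / 9.57×10⁻⁵ = 7.52 m/s
Converting: 7.52 m/s × 3.6 = 27.1 km/h

27.1 km/h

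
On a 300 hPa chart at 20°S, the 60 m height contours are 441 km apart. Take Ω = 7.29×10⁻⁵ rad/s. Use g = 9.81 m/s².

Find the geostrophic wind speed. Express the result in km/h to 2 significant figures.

96 km/h

Coriolis parameter at 20°S:
f = 2Ω sin φ = 2 × 7.29×10⁻⁵ × sin 20° = 4.99×10⁻⁵ s⁻¹
Height gradient: |∂Z/∂n| = 60 m / 441000 m = 1.36×10⁻⁴
On a pressure surface, geostrophic balance gives V_g = (g/f)|∂Z/∂n|:
V_g = 9.81 × 1.36×10⁻⁴ / 4.99×10⁻⁵ = 26.8 m/s
Converting: 26.8 m/s × 3.6 = 96 km/h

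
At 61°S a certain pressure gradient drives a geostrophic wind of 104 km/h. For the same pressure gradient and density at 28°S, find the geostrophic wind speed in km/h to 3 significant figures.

With the same pressure gradient and density, V_g ∝ 1/f ∝ 1/sin φ.
V₂ = V₁ · sin φ₁ / sin φ₂ = 104 × sin 61° / sin 28°
V₂ = 104 × 0.8746/0.4695 = 194 km/h

194 km/h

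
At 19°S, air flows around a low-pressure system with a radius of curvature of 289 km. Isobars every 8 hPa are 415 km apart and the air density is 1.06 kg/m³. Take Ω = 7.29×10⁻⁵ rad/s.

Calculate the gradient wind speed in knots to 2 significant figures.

33 knots

Coriolis parameter at 19°S:
f = 2Ω sin φ = 2 × 7.29×10⁻⁵ × sin 19° = 4.75×10⁻⁵ s⁻¹
Pressure gradient: |∂P/∂n| = 800 Pa / 415000 m = 1.93×10⁻³ Pa/m
Geostrophic speed: V_g = |∂P/∂n|/(fρ) = 1.93×10⁻³/(4.75×10⁻⁵ × 1.06) = 38.3 m/s
Around a low, centrifugal force acts outward with Coriolis, so pressure-gradient force balances both:
(1/ρ)|∂P/∂n| = fV + V²/R  →  V² + fR·V − fR·V_g = 0
With fR = 4.75×10⁻⁵ × 289×10³ m = 13.7 m/s:
V = [−fR + √((fR)² + 4 fR V_g)]/2 = [−13.7 + √(13.7² + 4×13.7×38.3)]/2 = 17.1 m/s
Subgeostrophic (V < V_g = 38.3 m/s), as expected around a low.
Converting: 17.1 m/s × 1.944 = 33 knots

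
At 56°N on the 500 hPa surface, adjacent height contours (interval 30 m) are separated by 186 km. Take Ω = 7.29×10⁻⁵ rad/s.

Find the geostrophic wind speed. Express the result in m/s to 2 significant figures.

Coriolis parameter at 56°N:
f = 2Ω sin φ = 2 × 7.29×10⁻⁵ × sin 56° = 1.21×10⁻⁴ s⁻¹
Height gradient: |∂Z/∂n| = 30 m / 186000 m = 1.61×10⁻⁴
On a pressure surface, geostrophic balance gives V_g = (g/f)|∂Z/∂n|:
V_g = 9.81 × 1.61×10⁻⁴ / 1.21×10⁻⁴ = 13.1 m/s

13 m/s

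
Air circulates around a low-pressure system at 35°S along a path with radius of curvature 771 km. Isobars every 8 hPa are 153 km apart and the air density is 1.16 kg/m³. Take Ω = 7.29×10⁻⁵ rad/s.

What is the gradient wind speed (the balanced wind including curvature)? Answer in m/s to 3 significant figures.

Coriolis parameter at 35°S:
f = 2Ω sin φ = 2 × 7.29×10⁻⁵ × sin 35° = 8.36×10⁻⁵ s⁻¹
Pressure gradient: |∂P/∂n| = 800 Pa / 153000 m = 5.23×10⁻³ Pa/m
Geostrophic speed: V_g = |∂P/∂n|/(fρ) = 5.23×10⁻³/(8.36×10⁻⁵ × 1.16) = 53.9 m/s
Around a low, centrifugal force acts outward with Coriolis, so pressure-gradient force balances both:
(1/ρ)|∂P/∂n| = fV + V²/R  →  V² + fR·V − fR·V_g = 0
With fR = 8.36×10⁻⁵ × 771×10³ m = 64.5 m/s:
V = [−fR + √((fR)² + 4 fR V_g)]/2 = [−64.5 + √(64.5² + 4×64.5×53.9)]/2 = 35 m/s
Subgeostrophic (V < V_g = 53.9 m/s), as expected around a low.

35.0 m/s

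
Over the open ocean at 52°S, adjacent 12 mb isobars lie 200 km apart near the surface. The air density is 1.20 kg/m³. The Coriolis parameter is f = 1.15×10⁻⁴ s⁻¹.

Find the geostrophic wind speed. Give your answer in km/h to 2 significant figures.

Pressure gradient: |∂P/∂n| = 1200 Pa / 200000 m = 6.00×10⁻³ Pa/m
Geostrophic balance (pressure-gradient force = Coriolis force):
V_g = (1/(fρ)) |∂P/∂n| = 6.00×10⁻³ / (1.15×10⁻⁴ × 1.20) = 43.5 m/s
Converting: 43.5 m/s × 3.6 = 160 km/h

160 km/h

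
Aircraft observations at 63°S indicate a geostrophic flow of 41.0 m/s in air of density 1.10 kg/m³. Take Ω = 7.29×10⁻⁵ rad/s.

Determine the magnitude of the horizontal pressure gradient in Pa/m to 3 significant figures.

5.86×10⁻³ Pa/m

Coriolis parameter at 63°S:
f = 2Ω sin φ = 2 × 7.29×10⁻⁵ × sin 63° = 1.30×10⁻⁴ s⁻¹
Geostrophic balance rearranged: |∂P/∂n| = f ρ V_g
|∂P/∂n| = 1.30×10⁻⁴ × 1.10 × 41.0 = 5.86×10⁻³ Pa/m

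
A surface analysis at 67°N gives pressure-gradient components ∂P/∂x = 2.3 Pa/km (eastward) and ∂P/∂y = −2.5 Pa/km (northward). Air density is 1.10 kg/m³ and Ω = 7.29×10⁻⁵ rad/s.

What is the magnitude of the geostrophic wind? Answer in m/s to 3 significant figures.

23.0 m/s

Coriolis parameter at 67°N:
f = 2Ω sin φ = 2 × 7.29×10⁻⁵ × sin 67° = 1.34×10⁻⁴ s⁻¹
Component geostrophic relations (x east, y north):
u_g = −(1/(fρ)) ∂P/∂y,  v_g = (1/(fρ)) ∂P/∂x
u_g = −(−2.5×10⁻³)/(1.34×10⁻⁴ × 1.10) = 16.9 m/s;  v_g = (2.3×10⁻³)/(1.34×10⁻⁴ × 1.10) = 15.6 m/s
|V_g| = √(u_g² + v_g²) = 23.0 m/s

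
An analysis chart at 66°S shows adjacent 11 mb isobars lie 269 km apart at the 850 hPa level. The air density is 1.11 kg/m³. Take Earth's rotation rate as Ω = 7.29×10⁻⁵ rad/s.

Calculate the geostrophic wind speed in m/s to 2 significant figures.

28 m/s

Coriolis parameter at 66°S:
f = 2Ω sin φ = 2 × 7.29×10⁻⁵ × sin 66° = 1.33×10⁻⁴ s⁻¹
Pressure gradient: |∂P/∂n| = 1100 Pa / 269000 m = 4.09×10⁻³ Pa/m
Geostrophic balance (pressure-gradient force = Coriolis force):
V_g = (1/(fρ)) |∂P/∂n| = 4.09×10⁻³ / (1.33×10⁻⁴ × 1.11) = 27.7 m/s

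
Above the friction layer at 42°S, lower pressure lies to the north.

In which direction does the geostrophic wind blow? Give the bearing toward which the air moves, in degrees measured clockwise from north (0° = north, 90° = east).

The pressure-gradient force points toward the north (bearing 000°).
Geostrophic balance: in the Southern Hemisphere the Coriolis force deflects motion to the left, so the geostrophic wind blows 90° to the left of the pressure-gradient force (low pressure on the right).
Rotating 000° by 90° counterclockwise gives 270° — the wind blows toward the west.

270°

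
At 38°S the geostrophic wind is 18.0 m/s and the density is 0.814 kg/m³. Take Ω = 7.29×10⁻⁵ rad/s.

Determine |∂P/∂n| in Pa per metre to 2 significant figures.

1.3×10⁻³ Pa/m

Coriolis parameter at 38°S:
f = 2Ω sin φ = 2 × 7.29×10⁻⁵ × sin 38° = 8.98×10⁻⁵ s⁻¹
Geostrophic balance rearranged: |∂P/∂n| = f ρ V_g
|∂P/∂n| = 8.98×10⁻⁵ × 0.814 × 18.0 = 1.32×10⁻³ Pa/m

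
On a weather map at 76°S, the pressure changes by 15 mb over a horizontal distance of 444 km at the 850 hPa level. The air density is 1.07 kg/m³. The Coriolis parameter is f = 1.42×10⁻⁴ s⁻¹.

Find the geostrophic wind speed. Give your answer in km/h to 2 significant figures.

Pressure gradient: |∂P/∂n| = 1500 Pa / 444000 m = 3.38×10⁻³ Pa/m
Geostrophic balance (pressure-gradient force = Coriolis force):
V_g = (1/(fρ)) |∂P/∂n| = 3.38×10⁻³ / (1.42×10⁻⁴ × 1.07) = 22.2 m/s
Converting: 22.2 m/s × 3.6 = 80 km/h

80 km/h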